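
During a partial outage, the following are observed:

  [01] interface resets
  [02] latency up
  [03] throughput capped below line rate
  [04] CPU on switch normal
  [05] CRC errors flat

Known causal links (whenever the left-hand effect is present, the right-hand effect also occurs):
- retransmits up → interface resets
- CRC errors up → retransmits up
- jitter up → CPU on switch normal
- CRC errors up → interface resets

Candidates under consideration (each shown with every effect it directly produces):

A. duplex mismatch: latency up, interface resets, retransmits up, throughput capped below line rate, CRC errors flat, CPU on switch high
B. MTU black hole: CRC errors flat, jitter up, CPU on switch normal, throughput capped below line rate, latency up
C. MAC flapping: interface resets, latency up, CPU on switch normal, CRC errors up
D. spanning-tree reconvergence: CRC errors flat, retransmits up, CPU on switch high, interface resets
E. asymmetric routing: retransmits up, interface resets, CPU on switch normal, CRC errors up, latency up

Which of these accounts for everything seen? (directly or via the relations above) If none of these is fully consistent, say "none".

none

Checking each candidate against the observations:
(A) duplex mismatch — fails on CPU on switch normal (predicts CPU on switch high, not CPU on switch normal)
(B) MTU black hole — does not account for interface resets
(C) MAC flapping — interface resets ✓; latency up ✓; throughput capped below line rate ✗; CPU on switch normal ✓; CRC errors flat ✗
(D) spanning-tree reconvergence — fails on latency up, throughput capped below line rate, CPU on switch normal (predicts CPU on switch high, not CPU on switch normal)
(E) asymmetric routing — fails on throughput capped below line rate, CRC errors flat (predicts CRC errors up, not CRC errors flat)
Every candidate fails on at least one observation.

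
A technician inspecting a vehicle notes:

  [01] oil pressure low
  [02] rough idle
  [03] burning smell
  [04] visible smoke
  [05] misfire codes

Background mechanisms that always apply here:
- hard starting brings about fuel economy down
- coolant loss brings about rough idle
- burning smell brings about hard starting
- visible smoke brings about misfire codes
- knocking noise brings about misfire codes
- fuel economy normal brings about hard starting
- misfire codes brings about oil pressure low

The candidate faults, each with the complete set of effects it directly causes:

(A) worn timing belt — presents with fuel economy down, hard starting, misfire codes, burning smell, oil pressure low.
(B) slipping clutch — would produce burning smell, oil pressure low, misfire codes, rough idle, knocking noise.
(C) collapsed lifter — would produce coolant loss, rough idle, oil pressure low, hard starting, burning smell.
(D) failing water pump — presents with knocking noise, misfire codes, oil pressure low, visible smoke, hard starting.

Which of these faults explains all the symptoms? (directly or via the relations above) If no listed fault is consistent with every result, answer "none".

none

Checking each candidate against the observations:
(A) worn timing belt — does not account for rough idle, visible smoke
(B) slipping clutch — does not account for visible smoke
(C) collapsed lifter — does not account for visible smoke, misfire codes
(D) failing water pump — oil pressure low +; rough idle -; burning smell -; visible smoke +; misfire codes +
Every candidate fails on at least one observation.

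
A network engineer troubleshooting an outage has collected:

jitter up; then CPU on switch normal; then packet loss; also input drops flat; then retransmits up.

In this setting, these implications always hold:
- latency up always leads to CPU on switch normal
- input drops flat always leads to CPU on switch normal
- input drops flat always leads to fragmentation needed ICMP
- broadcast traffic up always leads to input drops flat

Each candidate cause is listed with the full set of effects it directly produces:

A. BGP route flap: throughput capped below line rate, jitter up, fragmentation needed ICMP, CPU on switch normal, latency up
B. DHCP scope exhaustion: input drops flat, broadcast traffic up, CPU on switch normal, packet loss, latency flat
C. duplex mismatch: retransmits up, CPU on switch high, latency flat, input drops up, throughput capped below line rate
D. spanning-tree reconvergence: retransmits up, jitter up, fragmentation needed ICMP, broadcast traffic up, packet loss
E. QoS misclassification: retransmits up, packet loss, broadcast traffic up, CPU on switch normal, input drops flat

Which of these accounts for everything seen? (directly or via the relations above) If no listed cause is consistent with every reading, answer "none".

D

For each candidate, compare predicted effects to what was observed:
(A) BGP route flap — does not account for packet loss, input drops flat, retransmits up
(B) DHCP scope exhaustion — jitter up ✗; CPU on switch normal ✓; packet loss ✓; input drops flat ✓; retransmits up ✗
(C) duplex mismatch — fails on jitter up, CPU on switch normal, packet loss, input drops flat (predicts CPU on switch high, not CPU on switch normal; predicts input drops up, not input drops flat)
(D) spanning-tree reconvergence — accounts for every observation (CPU on switch normal via broadcast traffic up → input drops flat → CPU on switch normal)
(E) QoS misclassification — does not account for jitter up
(D) alone accounts for all the evidence.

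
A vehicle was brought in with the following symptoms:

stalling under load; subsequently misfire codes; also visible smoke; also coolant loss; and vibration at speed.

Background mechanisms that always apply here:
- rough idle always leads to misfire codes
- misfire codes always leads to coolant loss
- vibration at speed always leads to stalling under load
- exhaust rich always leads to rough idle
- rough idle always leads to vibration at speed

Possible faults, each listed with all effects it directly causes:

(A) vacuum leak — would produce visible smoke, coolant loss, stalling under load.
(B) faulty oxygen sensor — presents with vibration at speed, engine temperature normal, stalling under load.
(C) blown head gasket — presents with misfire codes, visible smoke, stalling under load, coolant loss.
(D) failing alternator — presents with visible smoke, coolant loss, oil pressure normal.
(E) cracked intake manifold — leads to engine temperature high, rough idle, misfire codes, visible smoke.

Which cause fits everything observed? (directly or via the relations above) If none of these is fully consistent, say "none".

Checking each candidate against the observations:
(A) vacuum leak — does not account for misfire codes, vibration at speed
(B) faulty oxygen sensor — stalling under load yes; misfire codes NO; visible smoke NO; coolant loss NO; vibration at speed yes
(C) blown head gasket — stalling under load yes; misfire codes yes; visible smoke yes; coolant loss yes; vibration at speed NO
(D) failing alternator — stalling under load NO; misfire codes NO; visible smoke yes; coolant loss yes; vibration at speed NO
(E) cracked intake manifold — stalling under load yes (through rough idle → vibration at speed → stalling under load); misfire codes yes; visible smoke yes; coolant loss yes (through misfire codes → coolant loss); vibration at speed yes (through rough idle → vibration at speed)
(E) alone accounts for all the evidence.

E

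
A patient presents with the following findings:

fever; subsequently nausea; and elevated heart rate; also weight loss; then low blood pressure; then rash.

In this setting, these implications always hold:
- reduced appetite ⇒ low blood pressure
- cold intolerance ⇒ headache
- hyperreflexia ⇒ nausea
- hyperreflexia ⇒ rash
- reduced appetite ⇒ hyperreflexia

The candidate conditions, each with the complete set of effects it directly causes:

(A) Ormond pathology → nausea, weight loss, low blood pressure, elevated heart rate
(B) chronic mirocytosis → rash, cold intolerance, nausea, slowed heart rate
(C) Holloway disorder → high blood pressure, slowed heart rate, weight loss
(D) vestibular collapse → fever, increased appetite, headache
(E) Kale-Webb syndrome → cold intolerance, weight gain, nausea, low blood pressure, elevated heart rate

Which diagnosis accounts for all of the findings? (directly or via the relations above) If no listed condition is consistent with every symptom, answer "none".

Checking each candidate against the observations:
(A) Ormond pathology — fever -; nausea +; elevated heart rate +; weight loss +; low blood pressure +; rash -
(B) chronic mirocytosis — fails on fever, elevated heart rate, weight loss, low blood pressure (predicts slowed heart rate, not elevated heart rate)
(C) Holloway disorder — fails on fever, nausea, elevated heart rate, low blood pressure, rash (predicts slowed heart rate, not elevated heart rate; predicts high blood pressure, not low blood pressure)
(D) vestibular collapse — does not account for nausea, elevated heart rate, weight loss, low blood pressure, rash
(E) Kale-Webb syndrome — fever -; nausea +; elevated heart rate +; weight loss -; low blood pressure +; rash -
No candidate is consistent with all observations.

none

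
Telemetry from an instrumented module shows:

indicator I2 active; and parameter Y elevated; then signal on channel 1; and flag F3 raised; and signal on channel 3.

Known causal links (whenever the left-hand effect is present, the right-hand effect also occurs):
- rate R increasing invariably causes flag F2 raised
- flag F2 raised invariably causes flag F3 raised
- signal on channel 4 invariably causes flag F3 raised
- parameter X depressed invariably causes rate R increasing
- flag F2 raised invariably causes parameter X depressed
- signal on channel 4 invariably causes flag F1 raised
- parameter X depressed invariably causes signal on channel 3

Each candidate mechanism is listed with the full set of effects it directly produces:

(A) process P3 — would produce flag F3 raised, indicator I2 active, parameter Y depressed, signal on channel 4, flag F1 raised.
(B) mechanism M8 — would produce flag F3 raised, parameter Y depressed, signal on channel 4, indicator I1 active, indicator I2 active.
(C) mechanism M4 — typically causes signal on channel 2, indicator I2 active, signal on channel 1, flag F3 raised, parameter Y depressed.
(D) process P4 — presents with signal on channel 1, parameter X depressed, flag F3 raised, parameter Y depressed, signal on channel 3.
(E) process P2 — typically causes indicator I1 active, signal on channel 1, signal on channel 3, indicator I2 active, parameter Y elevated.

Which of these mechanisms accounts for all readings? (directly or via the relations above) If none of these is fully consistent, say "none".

none

Checking each candidate against the observations:
(A) process P3 — fails on parameter Y elevated, signal on channel 1, signal on channel 3 (predicts parameter Y depressed, not parameter Y elevated)
(B) mechanism M8 — indicator I2 active match; parameter Y elevated miss; signal on channel 1 miss; flag F3 raised match; signal on channel 3 miss
(C) mechanism M4 — indicator I2 active match; parameter Y elevated miss; signal on channel 1 match; flag F3 raised match; signal on channel 3 miss
(D) process P4 — fails on indicator I2 active, parameter Y elevated (predicts parameter Y depressed, not parameter Y elevated)
(E) process P2 — does not account for flag F3 raised
None of the listed candidates fits everything.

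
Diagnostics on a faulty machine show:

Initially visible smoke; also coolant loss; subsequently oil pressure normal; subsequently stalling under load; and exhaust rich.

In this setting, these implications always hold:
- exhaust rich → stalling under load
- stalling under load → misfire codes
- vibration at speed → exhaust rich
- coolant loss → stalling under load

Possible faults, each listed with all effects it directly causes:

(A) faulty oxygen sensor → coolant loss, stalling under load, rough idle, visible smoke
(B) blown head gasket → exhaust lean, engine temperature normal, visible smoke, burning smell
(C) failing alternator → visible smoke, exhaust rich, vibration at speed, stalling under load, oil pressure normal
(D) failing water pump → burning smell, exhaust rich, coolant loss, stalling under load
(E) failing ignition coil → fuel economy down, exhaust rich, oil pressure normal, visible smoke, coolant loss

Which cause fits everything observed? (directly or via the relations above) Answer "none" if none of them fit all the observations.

For each candidate, compare predicted effects to what was observed:
(A) faulty oxygen sensor — visible smoke match; coolant loss match; oil pressure normal miss; stalling under load match; exhaust rich miss
(B) blown head gasket — visible smoke match; coolant loss miss; oil pressure normal miss; stalling under load miss; exhaust rich miss
(C) failing alternator — does not account for coolant loss
(D) failing water pump — visible smoke miss; coolant loss match; oil pressure normal miss; stalling under load match; exhaust rich match
(E) failing ignition coil — accounts for every observation (stalling under load through coolant loss → stalling under load)
(E) alone accounts for all the evidence.

E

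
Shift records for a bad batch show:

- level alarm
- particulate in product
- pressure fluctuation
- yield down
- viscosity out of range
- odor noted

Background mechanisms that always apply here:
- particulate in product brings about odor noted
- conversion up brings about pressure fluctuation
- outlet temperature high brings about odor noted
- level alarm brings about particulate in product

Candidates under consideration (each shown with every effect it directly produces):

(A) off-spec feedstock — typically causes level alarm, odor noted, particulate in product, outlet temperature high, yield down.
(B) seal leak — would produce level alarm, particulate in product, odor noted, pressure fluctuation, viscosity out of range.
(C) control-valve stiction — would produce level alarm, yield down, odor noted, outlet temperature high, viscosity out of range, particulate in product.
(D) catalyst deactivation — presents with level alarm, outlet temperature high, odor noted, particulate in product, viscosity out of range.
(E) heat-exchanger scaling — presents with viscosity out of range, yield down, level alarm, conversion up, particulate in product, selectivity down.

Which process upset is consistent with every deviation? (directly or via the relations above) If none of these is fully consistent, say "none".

Testing each hypothesis:
(A) off-spec feedstock — level alarm match; particulate in product match; pressure fluctuation miss; yield down match; viscosity out of range miss; odor noted match
(B) seal leak — does not account for yield down
(C) control-valve stiction — does not account for pressure fluctuation
(D) catalyst deactivation — level alarm match; particulate in product match; pressure fluctuation miss; yield down miss; viscosity out of range match; odor noted match
(E) heat-exchanger scaling — level alarm match; particulate in product match; pressure fluctuation match (via conversion up → pressure fluctuation); yield down match; viscosity out of range match; odor noted match (via particulate in product → odor noted)
(E) alone accounts for all the evidence.

E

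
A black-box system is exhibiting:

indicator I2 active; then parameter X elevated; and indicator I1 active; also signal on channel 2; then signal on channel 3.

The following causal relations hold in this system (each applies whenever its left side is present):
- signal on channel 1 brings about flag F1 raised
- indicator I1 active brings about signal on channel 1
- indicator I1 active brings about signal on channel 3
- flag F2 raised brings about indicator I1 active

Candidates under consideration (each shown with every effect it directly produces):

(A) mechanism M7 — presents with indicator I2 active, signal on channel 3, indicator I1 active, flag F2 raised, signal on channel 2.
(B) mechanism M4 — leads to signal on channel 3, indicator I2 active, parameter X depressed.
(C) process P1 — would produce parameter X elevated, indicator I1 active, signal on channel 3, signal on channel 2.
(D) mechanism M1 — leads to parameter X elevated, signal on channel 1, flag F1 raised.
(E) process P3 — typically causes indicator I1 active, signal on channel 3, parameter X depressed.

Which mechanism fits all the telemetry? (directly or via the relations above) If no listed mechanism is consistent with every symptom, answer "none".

Checking each candidate against the observations:
(A) mechanism M7 — indicator I2 active +; parameter X elevated -; indicator I1 active +; signal on channel 2 +; signal on channel 3 +
(B) mechanism M4 — indicator I2 active +; parameter X elevated -; indicator I1 active -; signal on channel 2 -; signal on channel 3 +
(C) process P1 — does not account for indicator I2 active
(D) mechanism M1 — does not account for indicator I2 active, indicator I1 active, signal on channel 2, signal on channel 3
(E) process P3 — indicator I2 active -; parameter X elevated -; indicator I1 active +; signal on channel 2 -; signal on channel 3 +
Every candidate fails on at least one observation.

none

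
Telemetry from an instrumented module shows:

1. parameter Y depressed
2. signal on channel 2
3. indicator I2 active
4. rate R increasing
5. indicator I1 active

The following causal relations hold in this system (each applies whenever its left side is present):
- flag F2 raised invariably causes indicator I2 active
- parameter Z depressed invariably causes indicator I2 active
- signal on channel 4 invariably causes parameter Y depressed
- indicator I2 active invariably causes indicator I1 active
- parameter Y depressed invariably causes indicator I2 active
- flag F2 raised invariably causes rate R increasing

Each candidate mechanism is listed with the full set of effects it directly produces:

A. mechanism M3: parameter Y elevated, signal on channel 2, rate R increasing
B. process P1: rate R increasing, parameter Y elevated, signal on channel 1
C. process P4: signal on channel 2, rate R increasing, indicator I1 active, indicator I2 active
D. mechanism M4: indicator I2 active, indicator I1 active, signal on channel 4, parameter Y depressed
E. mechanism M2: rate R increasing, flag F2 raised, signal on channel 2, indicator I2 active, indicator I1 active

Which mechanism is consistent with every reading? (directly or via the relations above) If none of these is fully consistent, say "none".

For each candidate, compare predicted effects to what was observed:
(A) mechanism M3 — parameter Y depressed -; signal on channel 2 +; indicator I2 active -; rate R increasing +; indicator I1 active -
(B) process P1 — fails on parameter Y depressed, signal on channel 2, indicator I2 active, indicator I1 active (predicts parameter Y elevated, not parameter Y depressed)
(C) process P4 — parameter Y depressed -; signal on channel 2 +; indicator I2 active +; rate R increasing +; indicator I1 active +
(D) mechanism M4 — parameter Y depressed +; signal on channel 2 -; indicator I2 active +; rate R increasing -; indicator I1 active +
(E) mechanism M2 — parameter Y depressed -; signal on channel 2 +; indicator I2 active +; rate R increasing +; indicator I1 active +
None of the listed candidates fits everything.

none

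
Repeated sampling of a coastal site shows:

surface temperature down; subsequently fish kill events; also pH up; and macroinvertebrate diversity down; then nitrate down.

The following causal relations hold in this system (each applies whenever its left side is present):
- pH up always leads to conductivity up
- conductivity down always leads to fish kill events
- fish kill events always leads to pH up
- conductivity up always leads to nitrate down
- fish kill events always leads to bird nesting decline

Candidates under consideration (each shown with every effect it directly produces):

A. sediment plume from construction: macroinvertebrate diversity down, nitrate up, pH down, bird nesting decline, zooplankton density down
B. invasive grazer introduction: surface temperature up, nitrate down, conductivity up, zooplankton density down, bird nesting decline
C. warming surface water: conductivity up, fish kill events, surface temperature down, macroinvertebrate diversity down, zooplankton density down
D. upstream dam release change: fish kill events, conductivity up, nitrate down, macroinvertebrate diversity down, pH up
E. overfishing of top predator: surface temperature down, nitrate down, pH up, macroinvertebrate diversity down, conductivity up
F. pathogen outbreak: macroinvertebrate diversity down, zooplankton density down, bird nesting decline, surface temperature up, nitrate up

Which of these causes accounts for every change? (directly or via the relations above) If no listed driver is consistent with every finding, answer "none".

Checking each candidate against the observations:
(A) sediment plume from construction — surface temperature down ✗; fish kill events ✗; pH up ✗; macroinvertebrate diversity down ✓; nitrate down ✗
(B) invasive grazer introduction — fails on surface temperature down, fish kill events, pH up, macroinvertebrate diversity down (predicts surface temperature up, not surface temperature down)
(C) warming surface water — accounts for every observation (pH up via fish kill events → pH up)
(D) upstream dam release change — does not account for surface temperature down
(E) overfishing of top predator — surface temperature down ✓; fish kill events ✗; pH up ✓; macroinvertebrate diversity down ✓; nitrate down ✓
(F) pathogen outbreak — fails on surface temperature down, fish kill events, pH up, nitrate down (predicts surface temperature up, not surface temperature down; predicts nitrate up, not nitrate down)
(C) alone accounts for all the evidence.

C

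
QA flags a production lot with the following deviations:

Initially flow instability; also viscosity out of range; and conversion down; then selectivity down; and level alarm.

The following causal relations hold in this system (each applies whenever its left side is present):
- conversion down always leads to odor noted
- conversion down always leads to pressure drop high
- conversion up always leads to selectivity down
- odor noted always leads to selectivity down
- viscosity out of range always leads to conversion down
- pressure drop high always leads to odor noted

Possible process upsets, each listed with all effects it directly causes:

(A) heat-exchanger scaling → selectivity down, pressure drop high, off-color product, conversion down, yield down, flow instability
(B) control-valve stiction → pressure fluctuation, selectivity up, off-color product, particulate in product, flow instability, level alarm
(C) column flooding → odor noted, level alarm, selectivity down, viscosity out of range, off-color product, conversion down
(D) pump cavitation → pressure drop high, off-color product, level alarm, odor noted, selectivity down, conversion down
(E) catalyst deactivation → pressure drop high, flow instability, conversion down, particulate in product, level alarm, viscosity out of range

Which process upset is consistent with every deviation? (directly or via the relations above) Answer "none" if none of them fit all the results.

Testing each hypothesis:
(A) heat-exchanger scaling — flow instability yes; viscosity out of range NO; conversion down yes; selectivity down yes; level alarm NO
(B) control-valve stiction — flow instability yes; viscosity out of range NO; conversion down NO; selectivity down NO; level alarm yes
(C) column flooding — flow instability NO; viscosity out of range yes; conversion down yes; selectivity down yes; level alarm yes
(D) pump cavitation — flow instability NO; viscosity out of range NO; conversion down yes; selectivity down yes; level alarm yes
(E) catalyst deactivation — accounts for every observation (selectivity down through pressure drop high → odor noted → selectivity down)
(E) is the only candidate with no mismatches.

E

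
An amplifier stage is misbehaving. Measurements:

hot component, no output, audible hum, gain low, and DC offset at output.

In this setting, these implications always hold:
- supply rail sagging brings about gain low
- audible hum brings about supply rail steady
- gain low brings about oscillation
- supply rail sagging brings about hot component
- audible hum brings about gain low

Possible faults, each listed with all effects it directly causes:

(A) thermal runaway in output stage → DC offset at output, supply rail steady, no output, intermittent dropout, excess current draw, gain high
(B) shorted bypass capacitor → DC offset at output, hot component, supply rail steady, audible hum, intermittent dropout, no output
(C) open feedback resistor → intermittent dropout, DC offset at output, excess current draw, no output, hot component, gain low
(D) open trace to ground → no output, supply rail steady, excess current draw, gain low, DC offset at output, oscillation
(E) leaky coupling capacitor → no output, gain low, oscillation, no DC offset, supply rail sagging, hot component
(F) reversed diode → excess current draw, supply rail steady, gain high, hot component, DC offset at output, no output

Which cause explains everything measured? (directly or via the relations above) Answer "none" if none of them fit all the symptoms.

Testing each hypothesis:
(A) thermal runaway in output stage — hot component NO; no output yes; audible hum NO; gain low NO; DC offset at output yes
(B) shorted bypass capacitor — hot component yes; no output yes; audible hum yes; gain low yes (via audible hum → gain low); DC offset at output yes
(C) open feedback resistor — hot component yes; no output yes; audible hum NO; gain low yes; DC offset at output yes
(D) open trace to ground — does not account for hot component, audible hum
(E) leaky coupling capacitor — hot component yes; no output yes; audible hum NO; gain low yes; DC offset at output NO
(F) reversed diode — hot component yes; no output yes; audible hum NO; gain low NO; DC offset at output yes
Only (B) is consistent with every observation.

B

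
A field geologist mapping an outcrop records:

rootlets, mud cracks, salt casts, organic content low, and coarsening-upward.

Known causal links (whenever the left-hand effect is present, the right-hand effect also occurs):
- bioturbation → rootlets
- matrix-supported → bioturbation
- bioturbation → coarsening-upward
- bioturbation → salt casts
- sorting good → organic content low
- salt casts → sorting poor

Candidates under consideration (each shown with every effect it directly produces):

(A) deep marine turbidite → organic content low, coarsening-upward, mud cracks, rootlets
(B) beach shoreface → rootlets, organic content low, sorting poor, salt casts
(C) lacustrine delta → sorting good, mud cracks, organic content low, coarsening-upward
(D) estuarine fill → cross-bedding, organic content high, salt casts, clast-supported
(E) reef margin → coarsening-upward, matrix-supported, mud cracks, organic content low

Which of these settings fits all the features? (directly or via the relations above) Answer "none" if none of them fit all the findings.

For each candidate, compare predicted effects to what was observed:
(A) deep marine turbidite — does not account for salt casts
(B) beach shoreface — does not account for mud cracks, coarsening-upward
(C) lacustrine delta — does not account for rootlets, salt casts
(D) estuarine fill — fails on rootlets, mud cracks, organic content low, coarsening-upward (predicts organic content high, not organic content low)
(E) reef margin — rootlets ✓ (by matrix-supported → bioturbation → rootlets); mud cracks ✓; salt casts ✓ (by matrix-supported → bioturbation → salt casts); organic content low ✓; coarsening-upward ✓
Only (E) is consistent with every observation.

E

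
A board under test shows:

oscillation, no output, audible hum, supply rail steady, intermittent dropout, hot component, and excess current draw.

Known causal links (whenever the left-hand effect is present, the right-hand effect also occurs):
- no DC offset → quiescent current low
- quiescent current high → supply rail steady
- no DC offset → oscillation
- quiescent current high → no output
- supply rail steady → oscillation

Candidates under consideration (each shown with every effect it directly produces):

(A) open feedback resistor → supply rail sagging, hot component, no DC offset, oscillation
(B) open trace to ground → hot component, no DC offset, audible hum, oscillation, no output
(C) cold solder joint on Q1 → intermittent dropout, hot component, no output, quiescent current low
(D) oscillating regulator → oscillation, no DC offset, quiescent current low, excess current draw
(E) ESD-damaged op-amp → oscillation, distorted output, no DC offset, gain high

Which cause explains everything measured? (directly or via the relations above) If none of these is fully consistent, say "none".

Testing each hypothesis:
(A) open feedback resistor — fails on no output, audible hum, supply rail steady, intermittent dropout, excess current draw (predicts supply rail sagging, not supply rail steady)
(B) open trace to ground — oscillation +; no output +; audible hum +; supply rail steady -; intermittent dropout -; hot component +; excess current draw -
(C) cold solder joint on Q1 — oscillation -; no output +; audible hum -; supply rail steady -; intermittent dropout +; hot component +; excess current draw -
(D) oscillating regulator — does not account for no output, audible hum, supply rail steady, intermittent dropout, hot component
(E) ESD-damaged op-amp — does not account for no output, audible hum, supply rail steady, intermittent dropout, hot component, excess current draw
None of the listed candidates fits everything.

none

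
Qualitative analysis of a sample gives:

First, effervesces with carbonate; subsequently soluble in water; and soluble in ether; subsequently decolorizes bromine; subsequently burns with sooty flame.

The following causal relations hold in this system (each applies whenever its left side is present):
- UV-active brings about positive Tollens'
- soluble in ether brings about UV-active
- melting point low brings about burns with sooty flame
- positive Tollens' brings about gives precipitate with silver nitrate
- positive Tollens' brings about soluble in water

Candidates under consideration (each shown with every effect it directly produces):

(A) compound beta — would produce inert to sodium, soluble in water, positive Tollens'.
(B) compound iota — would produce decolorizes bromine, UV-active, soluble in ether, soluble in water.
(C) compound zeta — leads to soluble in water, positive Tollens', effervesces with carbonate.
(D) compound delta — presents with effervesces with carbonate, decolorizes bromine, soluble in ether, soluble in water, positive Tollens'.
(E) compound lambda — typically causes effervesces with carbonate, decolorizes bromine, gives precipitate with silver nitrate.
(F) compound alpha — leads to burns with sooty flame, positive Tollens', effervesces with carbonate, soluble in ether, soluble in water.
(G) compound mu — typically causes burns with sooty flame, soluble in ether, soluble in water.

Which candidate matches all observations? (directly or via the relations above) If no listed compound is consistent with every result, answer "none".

Checking each candidate against the observations:
(A) compound beta — effervesces with carbonate -; soluble in water +; soluble in ether -; decolorizes bromine -; burns with sooty flame -
(B) compound iota — does not account for effervesces with carbonate, burns with sooty flame
(C) compound zeta — effervesces with carbonate +; soluble in water +; soluble in ether -; decolorizes bromine -; burns with sooty flame -
(D) compound delta — effervesces with carbonate +; soluble in water +; soluble in ether +; decolorizes bromine +; burns with sooty flame -
(E) compound lambda — effervesces with carbonate +; soluble in water -; soluble in ether -; decolorizes bromine +; burns with sooty flame -
(F) compound alpha — does not account for decolorizes bromine
(G) compound mu — effervesces with carbonate -; soluble in water +; soluble in ether +; decolorizes bromine -; burns with sooty flame +
None of the listed candidates fits everything.

none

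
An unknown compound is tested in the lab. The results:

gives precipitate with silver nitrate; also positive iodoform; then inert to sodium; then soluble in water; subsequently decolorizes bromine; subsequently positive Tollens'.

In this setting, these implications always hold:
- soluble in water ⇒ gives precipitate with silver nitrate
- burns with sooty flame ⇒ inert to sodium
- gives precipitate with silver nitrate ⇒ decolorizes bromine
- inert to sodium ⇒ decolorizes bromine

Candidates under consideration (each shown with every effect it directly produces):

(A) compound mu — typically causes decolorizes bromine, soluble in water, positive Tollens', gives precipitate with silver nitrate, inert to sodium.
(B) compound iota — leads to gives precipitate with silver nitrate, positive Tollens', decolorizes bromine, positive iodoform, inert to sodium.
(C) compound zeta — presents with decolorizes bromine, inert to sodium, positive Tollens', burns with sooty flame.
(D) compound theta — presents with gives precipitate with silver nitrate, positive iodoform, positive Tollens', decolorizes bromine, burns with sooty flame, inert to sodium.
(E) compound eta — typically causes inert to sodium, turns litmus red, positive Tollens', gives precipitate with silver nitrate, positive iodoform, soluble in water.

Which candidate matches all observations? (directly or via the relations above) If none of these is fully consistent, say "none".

Per-candidate check:
(A) compound mu — does not account for positive iodoform
(B) compound iota — does not account for soluble in water
(C) compound zeta — does not account for gives precipitate with silver nitrate, positive iodoform, soluble in water
(D) compound theta — does not account for soluble in water
(E) compound eta — accounts for every observation (decolorizes bromine through gives precipitate with silver nitrate → decolorizes bromine)
(E) alone accounts for all the evidence.

E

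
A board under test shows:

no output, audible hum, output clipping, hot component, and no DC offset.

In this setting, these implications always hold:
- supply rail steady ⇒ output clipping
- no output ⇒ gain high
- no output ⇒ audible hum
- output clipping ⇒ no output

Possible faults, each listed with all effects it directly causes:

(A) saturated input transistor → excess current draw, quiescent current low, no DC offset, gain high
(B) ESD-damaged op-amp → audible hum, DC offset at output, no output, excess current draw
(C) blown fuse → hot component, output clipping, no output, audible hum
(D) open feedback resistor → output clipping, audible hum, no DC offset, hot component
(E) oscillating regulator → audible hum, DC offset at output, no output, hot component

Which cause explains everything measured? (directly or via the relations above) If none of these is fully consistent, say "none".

Checking each candidate against the observations:
(A) saturated input transistor — no output NO; audible hum NO; output clipping NO; hot component NO; no DC offset yes
(B) ESD-damaged op-amp — fails on output clipping, hot component, no DC offset (predicts DC offset at output, not no DC offset)
(C) blown fuse — does not account for no DC offset
(D) open feedback resistor — accounts for every observation (no output via output clipping → no output)
(E) oscillating regulator — no output yes; audible hum yes; output clipping NO; hot component yes; no DC offset NO
(D) is the only candidate with no mismatches.

D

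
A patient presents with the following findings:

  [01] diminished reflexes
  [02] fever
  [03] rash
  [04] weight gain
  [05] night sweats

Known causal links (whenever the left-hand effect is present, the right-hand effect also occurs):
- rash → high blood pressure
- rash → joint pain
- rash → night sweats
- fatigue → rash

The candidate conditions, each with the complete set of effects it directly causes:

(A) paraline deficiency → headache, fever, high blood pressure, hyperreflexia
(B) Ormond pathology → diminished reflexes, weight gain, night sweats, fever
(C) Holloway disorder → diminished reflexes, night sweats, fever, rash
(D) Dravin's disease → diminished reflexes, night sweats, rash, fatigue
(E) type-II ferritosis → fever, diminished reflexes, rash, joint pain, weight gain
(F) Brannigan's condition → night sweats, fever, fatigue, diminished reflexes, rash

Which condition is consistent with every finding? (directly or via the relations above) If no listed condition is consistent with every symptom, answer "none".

Testing each hypothesis:
(A) paraline deficiency — fails on diminished reflexes, rash, weight gain, night sweats (predicts hyperreflexia, not diminished reflexes)
(B) Ormond pathology — does not account for rash
(C) Holloway disorder — does not account for weight gain
(D) Dravin's disease — does not account for fever, weight gain
(E) type-II ferritosis — diminished reflexes yes; fever yes; rash yes; weight gain yes; night sweats yes (through rash → night sweats)
(F) Brannigan's condition — does not account for weight gain
Only (E) is consistent with every observation.

E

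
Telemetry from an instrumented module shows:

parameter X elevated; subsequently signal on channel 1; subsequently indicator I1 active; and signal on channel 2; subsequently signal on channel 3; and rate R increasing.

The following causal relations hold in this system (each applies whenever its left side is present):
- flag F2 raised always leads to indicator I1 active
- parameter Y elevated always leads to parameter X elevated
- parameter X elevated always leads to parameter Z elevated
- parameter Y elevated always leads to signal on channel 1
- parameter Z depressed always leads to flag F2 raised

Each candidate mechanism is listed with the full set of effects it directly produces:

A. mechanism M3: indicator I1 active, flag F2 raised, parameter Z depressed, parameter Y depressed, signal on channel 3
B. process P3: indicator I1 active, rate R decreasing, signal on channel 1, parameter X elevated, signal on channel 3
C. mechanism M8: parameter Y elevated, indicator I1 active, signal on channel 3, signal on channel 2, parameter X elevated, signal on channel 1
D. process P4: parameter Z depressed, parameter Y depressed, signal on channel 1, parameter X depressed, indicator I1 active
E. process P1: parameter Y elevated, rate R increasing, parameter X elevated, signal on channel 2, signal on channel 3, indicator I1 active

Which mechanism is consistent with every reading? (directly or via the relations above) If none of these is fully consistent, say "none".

Per-candidate check:
(A) mechanism M3 — parameter X elevated -; signal on channel 1 -; indicator I1 active +; signal on channel 2 -; signal on channel 3 +; rate R increasing -
(B) process P3 — parameter X elevated +; signal on channel 1 +; indicator I1 active +; signal on channel 2 -; signal on channel 3 +; rate R increasing -
(C) mechanism M8 — does not account for rate R increasing
(D) process P4 — parameter X elevated -; signal on channel 1 +; indicator I1 active +; signal on channel 2 -; signal on channel 3 -; rate R increasing -
(E) process P1 — parameter X elevated +; signal on channel 1 + (through parameter Y elevated → signal on channel 1); indicator I1 active +; signal on channel 2 +; signal on channel 3 +; rate R increasing +
(E) alone accounts for all the evidence.

E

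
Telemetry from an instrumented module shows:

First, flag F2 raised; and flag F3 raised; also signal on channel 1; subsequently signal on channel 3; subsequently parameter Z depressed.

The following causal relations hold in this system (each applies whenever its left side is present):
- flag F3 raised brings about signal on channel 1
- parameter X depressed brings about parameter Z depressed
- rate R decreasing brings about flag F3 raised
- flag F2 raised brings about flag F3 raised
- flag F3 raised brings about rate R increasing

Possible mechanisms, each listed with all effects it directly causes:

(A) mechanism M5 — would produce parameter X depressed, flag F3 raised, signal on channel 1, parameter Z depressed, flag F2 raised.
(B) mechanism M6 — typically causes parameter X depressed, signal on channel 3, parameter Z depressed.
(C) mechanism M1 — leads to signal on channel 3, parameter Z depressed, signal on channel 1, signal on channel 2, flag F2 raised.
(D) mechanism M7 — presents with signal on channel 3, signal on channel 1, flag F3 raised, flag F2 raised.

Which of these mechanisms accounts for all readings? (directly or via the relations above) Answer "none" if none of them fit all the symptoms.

C

Per-candidate check:
(A) mechanism M5 — flag F2 raised +; flag F3 raised +; signal on channel 1 +; signal on channel 3 -; parameter Z depressed +
(B) mechanism M6 — flag F2 raised -; flag F3 raised -; signal on channel 1 -; signal on channel 3 +; parameter Z depressed +
(C) mechanism M1 — accounts for every observation (flag F3 raised through flag F2 raised → flag F3 raised)
(D) mechanism M7 — flag F2 raised +; flag F3 raised +; signal on channel 1 +; signal on channel 3 +; parameter Z depressed -
(C) is the only candidate with no mismatches.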